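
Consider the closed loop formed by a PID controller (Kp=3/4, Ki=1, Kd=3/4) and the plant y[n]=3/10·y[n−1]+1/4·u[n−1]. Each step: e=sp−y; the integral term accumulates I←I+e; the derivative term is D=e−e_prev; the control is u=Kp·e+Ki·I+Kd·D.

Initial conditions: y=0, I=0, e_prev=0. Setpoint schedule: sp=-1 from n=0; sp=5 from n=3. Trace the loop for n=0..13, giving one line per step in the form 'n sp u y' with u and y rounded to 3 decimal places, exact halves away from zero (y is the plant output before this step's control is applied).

(exact arithmetic carried between steps; '≈' marks a value shown rounded to 6 d.p. or computed from one; I and e_prev carry over from the previous line; the table rounds u and y to 3 d.p., halves away from zero)
n=0: y=0, sp=-1, e=sp−y=-1; I=-1, D=e−e_prev=-1; u=3/4·(-1)+1·(-1)+3/4·(-1)=-2.5; next y=3/10·0+1/4·(-2.5)=-0.625
n=1: y=-0.625, sp=-1, e=sp−y=-0.375; I=-1.375, D=e−e_prev=0.625; u=3/4·(-0.375)+1·(-1.375)+3/4·0.625=-1.1875; next y=3/10·(-0.625)+1/4·(-1.1875)=-0.484375
n=2: y=-0.484375, sp=-1, e=sp−y=-0.515625; I=-1.890625, D=e−e_prev=-0.140625; u=3/4·(-0.515625)+1·(-1.890625)+3/4·(-0.140625)≈-2.382813; next y=3/10·(-0.484375)+1/4·(-2.382813)≈-0.741016
n=3: y≈-0.741016, sp=5, e=sp−y≈5.741016; I≈3.850391, D=e−e_prev≈6.256641; u=3/4·5.741016+1·3.850391+3/4·6.256641≈12.848633; next y=3/10·(-0.741016)+1/4·12.848633≈2.989854
n=4: y≈2.989854, sp=5, e=sp−y≈2.010146; I≈5.860537, D=e−e_prev≈-3.730869; u=3/4·2.010146+1·5.860537+3/4·(-3.730869)≈4.569995; next y=3/10·2.989854+1/4·4.569995≈2.039455
n=5: y≈2.039455, sp=5, e=sp−y≈2.960545; I≈8.821082, D=e−e_prev≈0.950399; u=3/4·2.960545+1·8.821082+3/4·0.950399≈11.754290; next y=3/10·2.039455+1/4·11.754290≈3.550409
n=6: y≈3.550409, sp=5, e=sp−y≈1.449591; I≈10.270673, D=e−e_prev≈-1.510954; u=3/4·1.449591+1·10.270673+3/4·(-1.510954)≈10.224651; next y=3/10·3.550409+1/4·10.224651≈3.621285
n=7: y≈3.621285, sp=5, e=sp−y≈1.378715; I≈11.649388, D=e−e_prev≈-0.070876; u=3/4·1.378715+1·11.649388+3/4·(-0.070876)≈12.630266; next y=3/10·3.621285+1/4·12.630266≈4.243952
n=8: y≈4.243952, sp=5, e=sp−y≈0.756048; I≈12.405436, D=e−e_prev≈-0.622667; u=3/4·0.756048+1·12.405436+3/4·(-0.622667)≈12.505471; next y=3/10·4.243952+1/4·12.505471≈4.399554
n=9: y≈4.399554, sp=5, e=sp−y≈0.600446; I≈13.005882, D=e−e_prev≈-0.155601; u=3/4·0.600446+1·13.005882+3/4·(-0.155601)≈13.339516; next y=3/10·4.399554+1/4·13.339516≈4.654745
n=10: y≈4.654745, sp=5, e=sp−y≈0.345255; I≈13.351137, D=e−e_prev≈-0.255192; u=3/4·0.345255+1·13.351137+3/4·(-0.255192)≈13.418685; next y=3/10·4.654745+1/4·13.418685≈4.751095
n=11: y≈4.751095, sp=5, e=sp−y≈0.248905; I≈13.600042, D=e−e_prev≈-0.096350; u=3/4·0.248905+1·13.600042+3/4·(-0.096350)≈13.714459; next y=3/10·4.751095+1/4·13.714459≈4.853943
n=12: y≈4.853943, sp=5, e=sp−y≈0.146057; I≈13.746099, D=e−e_prev≈-0.102849; u=3/4·0.146057+1·13.746099+3/4·(-0.102849)≈13.778505; next y=3/10·4.853943+1/4·13.778505≈4.900809
n=13: y≈4.900809, sp=5, e=sp−y≈0.099191; I≈13.845290, D=e−e_prev≈-0.046866; u=3/4·0.099191+1·13.845290+3/4·(-0.046866)≈13.884533; next y=3/10·4.900809+1/4·13.884533≈4.941376

0 -1 -2.500 0.000
1 -1 -1.188 -0.625
2 -1 -2.383 -0.484
3 5 12.849 -0.741
4 5 4.570 2.990
5 5 11.754 2.039
6 5 10.225 3.550
7 5 12.630 3.621
8 5 12.505 4.244
9 5 13.340 4.400
10 5 13.419 4.655
11 5 13.714 4.751
12 5 13.779 4.854
13 5 13.885 4.901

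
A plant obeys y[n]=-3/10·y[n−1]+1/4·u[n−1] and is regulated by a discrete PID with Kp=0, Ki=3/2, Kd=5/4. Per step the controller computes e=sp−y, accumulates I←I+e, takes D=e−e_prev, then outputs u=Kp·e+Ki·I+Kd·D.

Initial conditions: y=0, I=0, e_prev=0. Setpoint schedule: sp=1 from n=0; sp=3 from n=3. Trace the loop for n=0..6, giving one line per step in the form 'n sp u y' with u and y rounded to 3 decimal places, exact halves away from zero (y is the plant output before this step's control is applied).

(exact arithmetic carried between steps; '≈' marks a value shown rounded to 6 d.p. or computed from one; I and e_prev carry over from the previous line; the table rounds u and y to 3 d.p., halves away from zero)
n=0: y=0, sp=1, e=sp−y=1; I=1, D=e−e_prev=1; u=0·1+3/2·1+5/4·1=2.75; next y=-3/10·0+1/4·2.75=0.6875
n=1: y=0.6875, sp=1, e=sp−y=0.3125; I=1.3125, D=e−e_prev=-0.6875; u=0·0.3125+3/2·1.3125+5/4·(-0.6875)=1.109375; next y=-3/10·0.6875+1/4·1.109375≈0.071094
n=2: y≈0.071094, sp=1, e=sp−y≈0.928906; I≈2.241406, D=e−e_prev≈0.616406; u=0·0.928906+3/2·2.241406+5/4·0.616406≈4.132617; next y=-3/10·0.071094+1/4·4.132617≈1.011826
n=3: y≈1.011826, sp=3, e=sp−y≈1.988174; I≈4.229580, D=e−e_prev≈1.059268; u=0·1.988174+3/2·4.229580+5/4·1.059268≈7.668455; next y=-3/10·1.011826+1/4·7.668455≈1.613566
n=4: y≈1.613566, sp=3, e=sp−y≈1.386434; I≈5.616014, D=e−e_prev≈-0.601740; u=0·1.386434+3/2·5.616014+5/4·(-0.601740)≈7.671847; next y=-3/10·1.613566+1/4·7.671847≈1.433892
n=5: y≈1.433892, sp=3, e=sp−y≈1.566108; I≈7.182122, D=e−e_prev≈0.179674; u=0·1.566108+3/2·7.182122+5/4·0.179674≈10.997776; next y=-3/10·1.433892+1/4·10.997776≈2.319276
n=6: y≈2.319276, sp=3, e=sp−y≈0.680724; I≈7.862846, D=e−e_prev≈-0.885384; u=0·0.680724+3/2·7.862846+5/4·(-0.885384)≈10.687539; next y=-3/10·2.319276+1/4·10.687539≈1.976102

0 1 2.750 0.000
1 1 1.109 0.688
2 1 4.133 0.071
3 3 7.668 1.012
4 3 7.672 1.614
5 3 10.998 1.434
6 3 10.688 2.319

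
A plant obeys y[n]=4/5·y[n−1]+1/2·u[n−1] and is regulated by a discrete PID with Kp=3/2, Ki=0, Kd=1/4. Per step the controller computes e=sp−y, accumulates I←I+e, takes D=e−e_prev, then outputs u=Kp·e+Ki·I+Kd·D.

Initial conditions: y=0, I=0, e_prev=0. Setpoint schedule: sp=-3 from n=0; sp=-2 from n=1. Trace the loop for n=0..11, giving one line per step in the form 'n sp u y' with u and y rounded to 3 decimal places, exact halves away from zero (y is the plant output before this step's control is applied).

(exact arithmetic carried between steps; '≈' marks a value shown rounded to 6 d.p. or computed from one; I and e_prev carry over from the previous line; the table rounds u and y to 3 d.p., halves away from zero)
n=0: y=0, sp=-3, e=sp−y=-3; I=-3, D=e−e_prev=-3; u=3/2·(-3)+0·(-3)+1/4·(-3)=-5.25; next y=4/5·0+1/2·(-5.25)=-2.625
n=1: y=-2.625, sp=-2, e=sp−y=0.625; I=-2.375, D=e−e_prev=3.625; u=3/2·0.625+0·(-2.375)+1/4·3.625=1.84375; next y=4/5·(-2.625)+1/2·1.84375=-1.178125
n=2: y=-1.178125, sp=-2, e=sp−y=-0.821875; I=-3.196875, D=e−e_prev=-1.446875; u=3/2·(-0.821875)+0·(-3.196875)+1/4·(-1.446875)≈-1.594531; next y=4/5·(-1.178125)+1/2·(-1.594531)≈-1.739766
n=3: y≈-1.739766, sp=-2, e=sp−y≈-0.260234; I≈-3.457109, D=e−e_prev≈0.561641; u=3/2·(-0.260234)+0·(-3.457109)+1/4·0.561641≈-0.249941; next y=4/5·(-1.739766)+1/2·(-0.249941)≈-1.516783
n=4: y≈-1.516783, sp=-2, e=sp−y≈-0.483217; I≈-3.940326, D=e−e_prev≈-0.222982; u=3/2·(-0.483217)+0·(-3.940326)+1/4·(-0.222982)≈-0.780571; next y=4/5·(-1.516783)+1/2·(-0.780571)≈-1.603712
n=5: y≈-1.603712, sp=-2, e=sp−y≈-0.396288; I≈-4.336614, D=e−e_prev≈0.086929; u=3/2·(-0.396288)+0·(-4.336614)+1/4·0.086929≈-0.572700; next y=4/5·(-1.603712)+1/2·(-0.572700)≈-1.569320
n=6: y≈-1.569320, sp=-2, e=sp−y≈-0.430680; I≈-4.767295, D=e−e_prev≈-0.034392; u=3/2·(-0.430680)+0·(-4.767295)+1/4·(-0.034392)≈-0.654619; next y=4/5·(-1.569320)+1/2·(-0.654619)≈-1.582765
n=7: y≈-1.582765, sp=-2, e=sp−y≈-0.417235; I≈-5.184530, D=e−e_prev≈0.013446; u=3/2·(-0.417235)+0·(-5.184530)+1/4·0.013446≈-0.622491; next y=4/5·(-1.582765)+1/2·(-0.622491)≈-1.577458
n=8: y≈-1.577458, sp=-2, e=sp−y≈-0.422542; I≈-5.607072, D=e−e_prev≈-0.005307; u=3/2·(-0.422542)+0·(-5.607072)+1/4·(-0.005307)≈-0.635141; next y=4/5·(-1.577458)+1/2·(-0.635141)≈-1.579536
n=9: y≈-1.579536, sp=-2, e=sp−y≈-0.420464; I≈-6.027536, D=e−e_prev≈0.002079; u=3/2·(-0.420464)+0·(-6.027536)+1/4·0.002079≈-0.630176; next y=4/5·(-1.579536)+1/2·(-0.630176)≈-1.578717
n=10: y≈-1.578717, sp=-2, e=sp−y≈-0.421283; I≈-6.448819, D=e−e_prev≈-0.000819; u=3/2·(-0.421283)+0·(-6.448819)+1/4·(-0.000819)≈-0.632129; next y=4/5·(-1.578717)+1/2·(-0.632129)≈-1.579038
n=11: y≈-1.579038, sp=-2, e=sp−y≈-0.420962; I≈-6.869781, D=e−e_prev≈0.000321; u=3/2·(-0.420962)+0·(-6.869781)+1/4·0.000321≈-0.631362; next y=4/5·(-1.579038)+1/2·(-0.631362)≈-1.578912

0 -3 -5.250 0.000
1 -2 1.844 -2.625
2 -2 -1.595 -1.178
3 -2 -0.250 -1.740
4 -2 -0.781 -1.517
5 -2 -0.573 -1.604
6 -2 -0.655 -1.569
7 -2 -0.622 -1.583
8 -2 -0.635 -1.577
9 -2 -0.630 -1.580
10 -2 -0.632 -1.579
11 -2 -0.631 -1.579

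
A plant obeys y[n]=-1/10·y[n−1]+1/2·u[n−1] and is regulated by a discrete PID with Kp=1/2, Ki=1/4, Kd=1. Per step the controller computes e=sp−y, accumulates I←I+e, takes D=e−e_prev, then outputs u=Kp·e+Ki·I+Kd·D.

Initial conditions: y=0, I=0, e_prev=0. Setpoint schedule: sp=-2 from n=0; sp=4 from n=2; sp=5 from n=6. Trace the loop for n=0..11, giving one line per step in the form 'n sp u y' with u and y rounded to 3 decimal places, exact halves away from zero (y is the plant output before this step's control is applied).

(exact arithmetic carried between steps; '≈' marks a value shown rounded to 6 d.p. or computed from one; I and e_prev carry over from the previous line; the table rounds u and y to 3 d.p., halves away from zero)
n=0: y=0, sp=-2, e=sp−y=-2; I=-2, D=e−e_prev=-2; u=1/2·(-2)+1/4·(-2)+1·(-2)=-3.5; next y=-1/10·0+1/2·(-3.5)=-1.75
n=1: y=-1.75, sp=-2, e=sp−y=-0.25; I=-2.25, D=e−e_prev=1.75; u=1/2·(-0.25)+1/4·(-2.25)+1·1.75=1.0625; next y=-1/10·(-1.75)+1/2·1.0625=0.70625
n=2: y=0.70625, sp=4, e=sp−y=3.29375; I=1.04375, D=e−e_prev=3.54375; u=1/2·3.29375+1/4·1.04375+1·3.54375≈5.451563; next y=-1/10·0.70625+1/2·5.451563≈2.655156
n=3: y≈2.655156, sp=4, e=sp−y≈1.344844; I≈2.388594, D=e−e_prev≈-1.948906; u=1/2·1.344844+1/4·2.388594+1·(-1.948906)≈-0.679336; next y=-1/10·2.655156+1/2·(-0.679336)≈-0.605184
n=4: y≈-0.605184, sp=4, e=sp−y≈4.605184; I≈6.993777, D=e−e_prev≈3.260340; u=1/2·4.605184+1/4·6.993777+1·3.260340≈7.311376; next y=-1/10·(-0.605184)+1/2·7.311376≈3.716206
n=5: y≈3.716206, sp=4, e=sp−y≈0.283794; I≈7.277571, D=e−e_prev≈-4.321390; u=1/2·0.283794+1/4·7.277571+1·(-4.321390)≈-2.360100; next y=-1/10·3.716206+1/2·(-2.360100)≈-1.551671
n=6: y≈-1.551671, sp=5, e=sp−y≈6.551671; I≈13.829242, D=e−e_prev≈6.267877; u=1/2·6.551671+1/4·13.829242+1·6.267877≈13.001023; next y=-1/10·(-1.551671)+1/2·13.001023≈6.655679
n=7: y≈6.655679, sp=5, e=sp−y≈-1.655679; I≈12.173563, D=e−e_prev≈-8.207349; u=1/2·(-1.655679)+1/4·12.173563+1·(-8.207349)≈-5.991798; next y=-1/10·6.655679+1/2·(-5.991798)≈-3.661467
n=8: y≈-3.661467, sp=5, e=sp−y≈8.661467; I≈20.835030, D=e−e_prev≈10.317145; u=1/2·8.661467+1/4·20.835030+1·10.317145≈19.856636; next y=-1/10·(-3.661467)+1/2·19.856636≈10.294465
n=9: y≈10.294465, sp=5, e=sp−y≈-5.294465; I≈15.540565, D=e−e_prev≈-13.955932; u=1/2·(-5.294465)+1/4·15.540565+1·(-13.955932)≈-12.718023; next y=-1/10·10.294465+1/2·(-12.718023)≈-7.388458
n=10: y≈-7.388458, sp=5, e=sp−y≈12.388458; I≈27.929023, D=e−e_prev≈17.682923; u=1/2·12.388458+1/4·27.929023+1·17.682923≈30.859407; next y=-1/10·(-7.388458)+1/2·30.859407≈16.168549
n=11: y≈16.168549, sp=5, e=sp−y≈-11.168549; I≈16.760474, D=e−e_prev≈-23.557007; u=1/2·(-11.168549)+1/4·16.760474+1·(-23.557007)≈-24.951164; next y=-1/10·16.168549+1/2·(-24.951164)≈-14.092437

0 -2 -3.500 0.000
1 -2 1.063 -1.750
2 4 5.452 0.706
3 4 -0.679 2.655
4 4 7.311 -0.605
5 4 -2.360 3.716
6 5 13.001 -1.552
7 5 -5.992 6.656
8 5 19.857 -3.661
9 5 -12.718 10.294
10 5 30.859 -7.388
11 5 -24.951 16.169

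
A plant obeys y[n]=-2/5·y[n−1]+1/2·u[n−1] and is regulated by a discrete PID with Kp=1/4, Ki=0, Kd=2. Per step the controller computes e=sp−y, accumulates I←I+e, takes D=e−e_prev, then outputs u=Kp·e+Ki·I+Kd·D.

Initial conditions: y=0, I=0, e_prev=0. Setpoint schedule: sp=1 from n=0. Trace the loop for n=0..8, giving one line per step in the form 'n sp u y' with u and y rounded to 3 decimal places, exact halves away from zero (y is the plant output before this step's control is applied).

(exact arithmetic carried between steps; '≈' marks a value shown rounded to 6 d.p. or computed from one; I and e_prev carry over from the previous line; the table rounds u and y to 3 d.p., halves away from zero)
n=0: y=0, sp=1, e=sp−y=1; I=1, D=e−e_prev=1; u=1/4·1+0·1+2·1=2.25; next y=-2/5·0+1/2·2.25=1.125
n=1: y=1.125, sp=1, e=sp−y=-0.125; I=0.875, D=e−e_prev=-1.125; u=1/4·(-0.125)+0·0.875+2·(-1.125)=-2.28125; next y=-2/5·1.125+1/2·(-2.28125)=-1.590625
n=2: y=-1.590625, sp=1, e=sp−y=2.590625; I=3.465625, D=e−e_prev=2.715625; u=1/4·2.590625+0·3.465625+2·2.715625≈6.078906; next y=-2/5·(-1.590625)+1/2·6.078906≈3.675703
n=3: y≈3.675703, sp=1, e=sp−y≈-2.675703; I≈0.789922, D=e−e_prev≈-5.266328; u=1/4·(-2.675703)+0·0.789922+2·(-5.266328)≈-11.201582; next y=-2/5·3.675703+1/2·(-11.201582)≈-7.071072
n=4: y≈-7.071072, sp=1, e=sp−y≈8.071072; I≈8.860994, D=e−e_prev≈10.746775; u=1/4·8.071072+0·8.860994+2·10.746775≈23.511319; next y=-2/5·(-7.071072)+1/2·23.511319≈14.584088
n=5: y≈14.584088, sp=1, e=sp−y≈-13.584088; I≈-4.723094, D=e−e_prev≈-21.655161; u=1/4·(-13.584088)+0·(-4.723094)+2·(-21.655161)≈-46.706343; next y=-2/5·14.584088+1/2·(-46.706343)≈-29.186807
n=6: y≈-29.186807, sp=1, e=sp−y≈30.186807; I≈25.463713, D=e−e_prev≈43.770895; u=1/4·30.186807+0·25.463713+2·43.770895≈95.088492; next y=-2/5·(-29.186807)+1/2·95.088492≈59.218969
n=7: y≈59.218969, sp=1, e=sp−y≈-58.218969; I≈-32.755256, D=e−e_prev≈-88.405776; u=1/4·(-58.218969)+0·(-32.755256)+2·(-88.405776)≈-191.366294; next y=-2/5·59.218969+1/2·(-191.366294)≈-119.370735
n=8: y≈-119.370735, sp=1, e=sp−y≈120.370735; I≈87.615478, D=e−e_prev≈178.589704; u=1/4·120.370735+0·87.615478+2·178.589704≈387.272091; next y=-2/5·(-119.370735)+1/2·387.272091≈241.384339

0 1 2.250 0.000
1 1 -2.281 1.125
2 1 6.079 -1.591
3 1 -11.202 3.676
4 1 23.511 -7.071
5 1 -46.706 14.584
6 1 95.088 -29.187
7 1 -191.366 59.219
8 1 387.272 -119.371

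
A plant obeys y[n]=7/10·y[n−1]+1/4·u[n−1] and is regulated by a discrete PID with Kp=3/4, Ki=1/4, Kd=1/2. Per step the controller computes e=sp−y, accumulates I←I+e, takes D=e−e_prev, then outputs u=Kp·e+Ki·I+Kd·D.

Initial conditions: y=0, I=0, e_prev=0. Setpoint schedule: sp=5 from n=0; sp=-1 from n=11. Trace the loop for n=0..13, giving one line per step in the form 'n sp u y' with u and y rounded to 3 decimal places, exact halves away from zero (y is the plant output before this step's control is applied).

0 5 7.500 0.000
1 5 3.438 1.875
2 5 4.711 2.172
3 5 4.777 2.698
4 5 5.038 3.083
5 5 5.208 3.418
6 5 5.356 3.694
7 5 5.475 3.925
8 5 5.572 4.116
9 5 5.651 4.274
10 5 5.716 4.405
11 -1 -3.231 4.512
12 -1 1.687 2.351
13 -1 0.194 2.067

(exact arithmetic carried between steps; '≈' marks a value shown rounded to 6 d.p. or computed from one; I and e_prev carry over from the previous line; the table rounds u and y to 3 d.p., halves away from zero)
n=0: y=0, sp=5, e=sp−y=5; I=5, D=e−e_prev=5; u=3/4·5+1/4·5+1/2·5=7.5; next y=7/10·0+1/4·7.5=1.875
n=1: y=1.875, sp=5, e=sp−y=3.125; I=8.125, D=e−e_prev=-1.875; u=3/4·3.125+1/4·8.125+1/2·(-1.875)=3.4375; next y=7/10·1.875+1/4·3.4375=2.171875
n=2: y=2.171875, sp=5, e=sp−y=2.828125; I=10.953125, D=e−e_prev=-0.296875; u=3/4·2.828125+1/4·10.953125+1/2·(-0.296875)≈4.710938; next y=7/10·2.171875+1/4·4.710938≈2.698047
n=3: y≈2.698047, sp=5, e=sp−y≈2.301953; I≈13.255078, D=e−e_prev≈-0.526172; u=3/4·2.301953+1/4·13.255078+1/2·(-0.526172)≈4.777148; next y=7/10·2.698047+1/4·4.777148≈3.082920
n=4: y≈3.082920, sp=5, e=sp−y≈1.917080; I≈15.172158, D=e−e_prev≈-0.384873; u=3/4·1.917080+1/4·15.172158+1/2·(-0.384873)≈5.038413; next y=7/10·3.082920+1/4·5.038413≈3.417647
n=5: y≈3.417647, sp=5, e=sp−y≈1.582353; I≈16.754511, D=e−e_prev≈-0.334727; u=3/4·1.582353+1/4·16.754511+1/2·(-0.334727)≈5.208029; next y=7/10·3.417647+1/4·5.208029≈3.694360
n=6: y≈3.694360, sp=5, e=sp−y≈1.305640; I≈18.060151, D=e−e_prev≈-0.276713; u=3/4·1.305640+1/4·18.060151+1/2·(-0.276713)≈5.355911; next y=7/10·3.694360+1/4·5.355911≈3.925030
n=7: y≈3.925030, sp=5, e=sp−y≈1.074970; I≈19.135121, D=e−e_prev≈-0.230670; u=3/4·1.074970+1/4·19.135121+1/2·(-0.230670)≈5.474673; next y=7/10·3.925030+1/4·5.474673≈4.116189
n=8: y≈4.116189, sp=5, e=sp−y≈0.883811; I≈20.018932, D=e−e_prev≈-0.191159; u=3/4·0.883811+1/4·20.018932+1/2·(-0.191159)≈5.572011; next y=7/10·4.116189+1/4·5.572011≈4.274335
n=9: y≈4.274335, sp=5, e=sp−y≈0.725665; I≈20.744596, D=e−e_prev≈-0.158146; u=3/4·0.725665+1/4·20.744596+1/2·(-0.158146)≈5.651325; next y=7/10·4.274335+1/4·5.651325≈4.404866
n=10: y≈4.404866, sp=5, e=sp−y≈0.595134; I≈21.339731, D=e−e_prev≈-0.130531; u=3/4·0.595134+1/4·21.339731+1/2·(-0.130531)≈5.716018; next y=7/10·4.404866+1/4·5.716018≈4.512411
n=11: y≈4.512411, sp=-1, e=sp−y≈-5.512411; I≈15.827320, D=e−e_prev≈-6.107545; u=3/4·(-5.512411)+1/4·15.827320+1/2·(-6.107545)≈-3.231250; next y=7/10·4.512411+1/4·(-3.231250)≈2.350875
n=12: y≈2.350875, sp=-1, e=sp−y≈-3.350875; I≈12.476445, D=e−e_prev≈2.161536; u=3/4·(-3.350875)+1/4·12.476445+1/2·2.161536≈1.686723; next y=7/10·2.350875+1/4·1.686723≈2.067293
n=13: y≈2.067293, sp=-1, e=sp−y≈-3.067293; I≈9.409152, D=e−e_prev≈0.283582; u=3/4·(-3.067293)+1/4·9.409152+1/2·0.283582≈0.193609; next y=7/10·2.067293+1/4·0.193609≈1.495507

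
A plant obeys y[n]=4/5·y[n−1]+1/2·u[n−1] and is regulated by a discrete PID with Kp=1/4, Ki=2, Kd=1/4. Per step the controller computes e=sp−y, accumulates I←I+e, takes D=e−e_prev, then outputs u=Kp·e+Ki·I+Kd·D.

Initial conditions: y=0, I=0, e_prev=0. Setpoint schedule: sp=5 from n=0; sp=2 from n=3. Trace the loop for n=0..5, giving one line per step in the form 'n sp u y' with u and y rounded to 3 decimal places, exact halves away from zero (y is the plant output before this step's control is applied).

(exact arithmetic carried between steps; '≈' marks a value shown rounded to 6 d.p. or computed from one; I and e_prev carry over from the previous line; the table rounds u and y to 3 d.p., halves away from zero)
n=0: y=0, sp=5, e=sp−y=5; I=5, D=e−e_prev=5; u=1/4·5+2·5+1/4·5=12.5; next y=4/5·0+1/2·12.5=6.25
n=1: y=6.25, sp=5, e=sp−y=-1.25; I=3.75, D=e−e_prev=-6.25; u=1/4·(-1.25)+2·3.75+1/4·(-6.25)=5.625; next y=4/5·6.25+1/2·5.625=7.8125
n=2: y=7.8125, sp=5, e=sp−y=-2.8125; I=0.9375, D=e−e_prev=-1.5625; u=1/4·(-2.8125)+2·0.9375+1/4·(-1.5625)=0.78125; next y=4/5·7.8125+1/2·0.78125=6.640625
n=3: y=6.640625, sp=2, e=sp−y=-4.640625; I=-3.703125, D=e−e_prev=-1.828125; u=1/4·(-4.640625)+2·(-3.703125)+1/4·(-1.828125)≈-9.023438; next y=4/5·6.640625+1/2·(-9.023438)≈0.800781
n=4: y≈0.800781, sp=2, e=sp−y≈1.199219; I≈-2.503906, D=e−e_prev≈5.839844; u=1/4·1.199219+2·(-2.503906)+1/4·5.839844≈-3.248047; next y=4/5·0.800781+1/2·(-3.248047)≈-0.983398
n=5: y≈-0.983398, sp=2, e=sp−y≈2.983398; I≈0.479492, D=e−e_prev≈1.784180; u=1/4·2.983398+2·0.479492+1/4·1.784180≈2.150879; next y=4/5·(-0.983398)+1/2·2.150879≈0.288721

0 5 12.500 0.000
1 5 5.625 6.250
2 5 0.781 7.813
3 2 -9.023 6.641
4 2 -3.248 0.801
5 2 2.151 -0.983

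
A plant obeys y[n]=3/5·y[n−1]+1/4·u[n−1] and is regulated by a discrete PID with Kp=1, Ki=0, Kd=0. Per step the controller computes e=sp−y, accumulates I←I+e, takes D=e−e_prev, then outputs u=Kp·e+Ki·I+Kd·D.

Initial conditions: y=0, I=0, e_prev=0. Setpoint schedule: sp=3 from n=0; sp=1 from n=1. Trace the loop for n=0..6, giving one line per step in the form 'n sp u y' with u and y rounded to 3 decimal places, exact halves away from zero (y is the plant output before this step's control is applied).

(exact arithmetic carried between steps; '≈' marks a value shown rounded to 6 d.p. or computed from one; I and e_prev carry over from the previous line; the table rounds u and y to 3 d.p., halves away from zero)
n=0: y=0, sp=3, e=sp−y=3; I=3, D=e−e_prev=3; u=1·3+0·3+0·3=3; next y=3/5·0+1/4·3=0.75
n=1: y=0.75, sp=1, e=sp−y=0.25; I=3.25, D=e−e_prev=-2.75; u=1·0.25+0·3.25+0·(-2.75)=0.25; next y=3/5·0.75+1/4·0.25=0.5125
n=2: y=0.5125, sp=1, e=sp−y=0.4875; I=3.7375, D=e−e_prev=0.2375; u=1·0.4875+0·3.7375+0·0.2375=0.4875; next y=3/5·0.5125+1/4·0.4875=0.429375
n=3: y=0.429375, sp=1, e=sp−y=0.570625; I=4.308125, D=e−e_prev=0.083125; u=1·0.570625+0·4.308125+0·0.083125=0.570625; next y=3/5·0.429375+1/4·0.570625≈0.400281
n=4: y≈0.400281, sp=1, e=sp−y≈0.599719; I≈4.907844, D=e−e_prev≈0.029094; u=1·0.599719+0·4.907844+0·0.029094≈0.599719; next y=3/5·0.400281+1/4·0.599719≈0.390098
n=5: y≈0.390098, sp=1, e=sp−y≈0.609902; I≈5.517745, D=e−e_prev≈0.010183; u=1·0.609902+0·5.517745+0·0.010183≈0.609902; next y=3/5·0.390098+1/4·0.609902≈0.386534
n=6: y≈0.386534, sp=1, e=sp−y≈0.613466; I≈6.131211, D=e−e_prev≈0.003564; u=1·0.613466+0·6.131211+0·0.003564≈0.613466; next y=3/5·0.386534+1/4·0.613466≈0.385287

0 3 3.000 0.000
1 1 0.250 0.750
2 1 0.488 0.513
3 1 0.571 0.429
4 1 0.600 0.400
5 1 0.610 0.390
6 1 0.613 0.387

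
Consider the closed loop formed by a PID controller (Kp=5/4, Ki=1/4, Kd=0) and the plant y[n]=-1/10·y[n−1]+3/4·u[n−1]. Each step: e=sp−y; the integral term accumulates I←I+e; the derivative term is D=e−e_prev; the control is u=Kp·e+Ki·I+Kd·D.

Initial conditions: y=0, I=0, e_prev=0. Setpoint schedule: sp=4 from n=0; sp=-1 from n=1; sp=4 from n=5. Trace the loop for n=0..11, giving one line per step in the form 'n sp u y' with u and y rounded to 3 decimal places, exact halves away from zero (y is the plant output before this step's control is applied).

0 4 6.000 0.000
1 -1 -7.250 4.500
2 -1 6.956 -5.888
3 -1 -9.362 5.806
4 -1 9.049 -7.602
5 4 -4.524 7.547
6 4 12.131 -4.148
7 4 -6.323 9.513
8 4 15.108 -5.694
9 4 -8.860 11.901
10 4 18.768 -7.835
11 4 -12.315 14.860

(exact arithmetic carried between steps; '≈' marks a value shown rounded to 6 d.p. or computed from one; I and e_prev carry over from the previous line; the table rounds u and y to 3 d.p., halves away from zero)
n=0: y=0, sp=4, e=sp−y=4; I=4, D=e−e_prev=4; u=5/4·4+1/4·4+0·4=6; next y=-1/10·0+3/4·6=4.5
n=1: y=4.5, sp=-1, e=sp−y=-5.5; I=-1.5, D=e−e_prev=-9.5; u=5/4·(-5.5)+1/4·(-1.5)+0·(-9.5)=-7.25; next y=-1/10·4.5+3/4·(-7.25)=-5.8875
n=2: y=-5.8875, sp=-1, e=sp−y=4.8875; I=3.3875, D=e−e_prev=10.3875; u=5/4·4.8875+1/4·3.3875+0·10.3875=6.95625; next y=-1/10·(-5.8875)+3/4·6.95625≈5.805938
n=3: y≈5.805938, sp=-1, e=sp−y≈-6.805938; I≈-3.418438, D=e−e_prev≈-11.693438; u=5/4·(-6.805938)+1/4·(-3.418438)+0·(-11.693438)≈-9.362031; next y=-1/10·5.805938+3/4·(-9.362031)≈-7.602117
n=4: y≈-7.602117, sp=-1, e=sp−y≈6.602117; I≈3.183680, D=e−e_prev≈13.408055; u=5/4·6.602117+1/4·3.183680+0·13.408055≈9.048566; next y=-1/10·(-7.602117)+3/4·9.048566≈7.546637
n=5: y≈7.546637, sp=4, e=sp−y≈-3.546637; I≈-0.362957, D=e−e_prev≈-10.148754; u=5/4·(-3.546637)+1/4·(-0.362957)+0·(-10.148754)≈-4.524035; next y=-1/10·7.546637+3/4·(-4.524035)≈-4.147690
n=6: y≈-4.147690, sp=4, e=sp−y≈8.147690; I≈7.784733, D=e−e_prev≈11.694326; u=5/4·8.147690+1/4·7.784733+0·11.694326≈12.130795; next y=-1/10·(-4.147690)+3/4·12.130795≈9.512866
n=7: y≈9.512866, sp=4, e=sp−y≈-5.512866; I≈2.271867, D=e−e_prev≈-13.660555; u=5/4·(-5.512866)+1/4·2.271867+0·(-13.660555)≈-6.323115; next y=-1/10·9.512866+3/4·(-6.323115)≈-5.693623
n=8: y≈-5.693623, sp=4, e=sp−y≈9.693623; I≈11.965490, D=e−e_prev≈15.206489; u=5/4·9.693623+1/4·11.965490+0·15.206489≈15.108401; next y=-1/10·(-5.693623)+3/4·15.108401≈11.900663
n=9: y≈11.900663, sp=4, e=sp−y≈-7.900663; I≈4.064827, D=e−e_prev≈-17.594286; u=5/4·(-7.900663)+1/4·4.064827+0·(-17.594286)≈-8.859622; next y=-1/10·11.900663+3/4·(-8.859622)≈-7.834783
n=10: y≈-7.834783, sp=4, e=sp−y≈11.834783; I≈15.899610, D=e−e_prev≈19.735446; u=5/4·11.834783+1/4·15.899610+0·19.735446≈18.768381; next y=-1/10·(-7.834783)+3/4·18.768381≈14.859764
n=11: y≈14.859764, sp=4, e=sp−y≈-10.859764; I≈5.039846, D=e−e_prev≈-22.694547; u=5/4·(-10.859764)+1/4·5.039846+0·(-22.694547)≈-12.314744; next y=-1/10·14.859764+3/4·(-12.314744)≈-10.722034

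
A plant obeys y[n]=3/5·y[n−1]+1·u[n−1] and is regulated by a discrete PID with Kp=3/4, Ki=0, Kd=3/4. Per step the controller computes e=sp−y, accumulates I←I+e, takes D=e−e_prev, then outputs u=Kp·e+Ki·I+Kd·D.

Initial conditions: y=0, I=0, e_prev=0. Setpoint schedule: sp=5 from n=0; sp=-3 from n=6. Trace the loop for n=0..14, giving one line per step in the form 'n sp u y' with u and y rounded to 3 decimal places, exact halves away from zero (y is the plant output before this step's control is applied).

0 5 7.500 0.000
1 5 -7.500 7.500
2 5 13.875 -3.000
3 5 -16.613 12.075
4 5 26.858 -9.368
5 5 -35.131 21.237
6 -3 41.261 -22.389
7 -3 -60.783 27.828
8 -3 84.751 -44.087
9 -3 -122.763 58.299
10 -3 173.150 -87.784
11 -3 -248.808 120.480
12 -3 352.889 -176.520
13 -3 -505.106 246.978
14 -3 718.363 -356.920

(exact arithmetic carried between steps; '≈' marks a value shown rounded to 6 d.p. or computed from one; I and e_prev carry over from the previous line; the table rounds u and y to 3 d.p., halves away from zero)
n=0: y=0, sp=5, e=sp−y=5; I=5, D=e−e_prev=5; u=3/4·5+0·5+3/4·5=7.5; next y=3/5·0+1·7.5=7.5
n=1: y=7.5, sp=5, e=sp−y=-2.5; I=2.5, D=e−e_prev=-7.5; u=3/4·(-2.5)+0·2.5+3/4·(-7.5)=-7.5; next y=3/5·7.5+1·(-7.5)=-3
n=2: y=-3, sp=5, e=sp−y=8; I=10.5, D=e−e_prev=10.5; u=3/4·8+0·10.5+3/4·10.5=13.875; next y=3/5·(-3)+1·13.875=12.075
n=3: y=12.075, sp=5, e=sp−y=-7.075; I=3.425, D=e−e_prev=-15.075; u=3/4·(-7.075)+0·3.425+3/4·(-15.075)=-16.6125; next y=3/5·12.075+1·(-16.6125)=-9.3675
n=4: y=-9.3675, sp=5, e=sp−y=14.3675; I=17.7925, D=e−e_prev=21.4425; u=3/4·14.3675+0·17.7925+3/4·21.4425=26.8575; next y=3/5·(-9.3675)+1·26.8575=21.237
n=5: y=21.237, sp=5, e=sp−y=-16.237; I=1.5555, D=e−e_prev=-30.6045; u=3/4·(-16.237)+0·1.5555+3/4·(-30.6045)=-35.131125; next y=3/5·21.237+1·(-35.131125)=-22.388925
n=6: y=-22.388925, sp=-3, e=sp−y=19.388925; I=20.944425, D=e−e_prev=35.625925; u=3/4·19.388925+0·20.944425+3/4·35.625925≈41.261138; next y=3/5·(-22.388925)+1·41.261138≈27.827783
n=7: y≈27.827783, sp=-3, e=sp−y≈-30.827783; I≈-9.883358, D=e−e_prev≈-50.216708; u=3/4·(-30.827783)+0·(-9.883358)+3/4·(-50.216708)≈-60.783368; next y=3/5·27.827783+1·(-60.783368)≈-44.086698
n=8: y=-44.086698, sp=-3, e=sp−y=41.086698; I≈31.203341, D=e−e_prev≈71.914481; u=3/4·41.086698+0·31.203341+3/4·71.914481≈84.750884; next y=3/5·(-44.086698)+1·84.750884≈58.298865
n=9: y≈58.298865, sp=-3, e=sp−y≈-61.298865; I≈-30.095525, D=e−e_prev≈-102.385563; u=3/4·(-61.298865)+0·(-30.095525)+3/4·(-102.385563)≈-122.763321; next y=3/5·58.298865+1·(-122.763321)≈-87.784002
n=10: y≈-87.784002, sp=-3, e=sp−y≈84.784002; I≈54.688477, D=e−e_prev≈146.082867; u=3/4·84.784002+0·54.688477+3/4·146.082867≈173.150152; next y=3/5·(-87.784002)+1·173.150152≈120.479751
n=11: y≈120.479751, sp=-3, e=sp−y≈-123.479751; I≈-68.791273, D=e−e_prev≈-208.263753; u=3/4·(-123.479751)+0·(-68.791273)+3/4·(-208.263753)≈-248.807628; next y=3/5·120.479751+1·(-248.807628)≈-176.519777
n=12: y≈-176.519777, sp=-3, e=sp−y≈173.519777; I≈104.728504, D=e−e_prev≈296.999528; u=3/4·173.519777+0·104.728504+3/4·296.999528≈352.889479; next y=3/5·(-176.519777)+1·352.889479≈246.977612
n=13: y≈246.977612, sp=-3, e=sp−y≈-249.977612; I≈-145.249108, D=e−e_prev≈-423.497390; u=3/4·(-249.977612)+0·(-145.249108)+3/4·(-423.497390)≈-505.106252; next y=3/5·246.977612+1·(-505.106252)≈-356.919684
n=14: y≈-356.919684, sp=-3, e=sp−y≈353.919684; I≈208.670576, D=e−e_prev≈603.897296; u=3/4·353.919684+0·208.670576+3/4·603.897296≈718.362735; next y=3/5·(-356.919684)+1·718.362735≈504.210925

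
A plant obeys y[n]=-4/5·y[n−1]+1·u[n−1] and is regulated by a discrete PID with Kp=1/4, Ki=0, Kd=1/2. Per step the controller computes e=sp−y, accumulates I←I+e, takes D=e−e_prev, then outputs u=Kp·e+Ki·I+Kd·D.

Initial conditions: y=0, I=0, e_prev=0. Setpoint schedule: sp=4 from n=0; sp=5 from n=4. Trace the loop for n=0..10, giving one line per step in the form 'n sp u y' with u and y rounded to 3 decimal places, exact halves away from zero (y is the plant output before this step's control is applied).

0 4 3.000 0.000
1 4 -1.250 3.000
2 4 5.238 -3.650
3 4 -6.943 8.158
4 5 15.931 -13.469
5 5 -25.514 26.706
6 5 49.762 -46.879
7 5 -87.638 87.265
8 5 162.970 -157.450
9 5 -294.172 288.930
10 5 539.702 -525.316

(exact arithmetic carried between steps; '≈' marks a value shown rounded to 6 d.p. or computed from one; I and e_prev carry over from the previous line; the table rounds u and y to 3 d.p., halves away from zero)
n=0: y=0, sp=4, e=sp−y=4; I=4, D=e−e_prev=4; u=1/4·4+0·4+1/2·4=3; next y=-4/5·0+1·3=3
n=1: y=3, sp=4, e=sp−y=1; I=5, D=e−e_prev=-3; u=1/4·1+0·5+1/2·(-3)=-1.25; next y=-4/5·3+1·(-1.25)=-3.65
n=2: y=-3.65, sp=4, e=sp−y=7.65; I=12.65, D=e−e_prev=6.65; u=1/4·7.65+0·12.65+1/2·6.65=5.2375; next y=-4/5·(-3.65)+1·5.2375=8.1575
n=3: y=8.1575, sp=4, e=sp−y=-4.1575; I=8.4925, D=e−e_prev=-11.8075; u=1/4·(-4.1575)+0·8.4925+1/2·(-11.8075)=-6.943125; next y=-4/5·8.1575+1·(-6.943125)=-13.469125
n=4: y=-13.469125, sp=5, e=sp−y=18.469125; I=26.961625, D=e−e_prev=22.626625; u=1/4·18.469125+0·26.961625+1/2·22.626625≈15.930594; next y=-4/5·(-13.469125)+1·15.930594≈26.705894
n=5: y≈26.705894, sp=5, e=sp−y≈-21.705894; I≈5.255731, D=e−e_prev≈-40.175019; u=1/4·(-21.705894)+0·5.255731+1/2·(-40.175019)≈-25.513983; next y=-4/5·26.705894+1·(-25.513983)≈-46.878698
n=6: y≈-46.878698, sp=5, e=sp−y≈51.878698; I≈57.134429, D=e−e_prev≈73.584592; u=1/4·51.878698+0·57.134429+1/2·73.584592≈49.761970; next y=-4/5·(-46.878698)+1·49.761970≈87.264928
n=7: y≈87.264928, sp=5, e=sp−y≈-82.264928; I≈-25.130499, D=e−e_prev≈-134.143626; u=1/4·(-82.264928)+0·(-25.130499)+1/2·(-134.143626)≈-87.638045; next y=-4/5·87.264928+1·(-87.638045)≈-157.449988
n=8: y≈-157.449988, sp=5, e=sp−y≈162.449988; I≈137.319489, D=e−e_prev≈244.714917; u=1/4·162.449988+0·137.319489+1/2·244.714917≈162.969955; next y=-4/5·(-157.449988)+1·162.969955≈288.929946
n=9: y≈288.929946, sp=5, e=sp−y≈-283.929946; I≈-146.610457, D=e−e_prev≈-446.379934; u=1/4·(-283.929946)+0·(-146.610457)+1/2·(-446.379934)≈-294.172453; next y=-4/5·288.929946+1·(-294.172453)≈-525.316410
n=10: y≈-525.316410, sp=5, e=sp−y≈530.316410; I≈383.705953, D=e−e_prev≈814.246356; u=1/4·530.316410+0·383.705953+1/2·814.246356≈539.702280; next y=-4/5·(-525.316410)+1·539.702280≈959.955408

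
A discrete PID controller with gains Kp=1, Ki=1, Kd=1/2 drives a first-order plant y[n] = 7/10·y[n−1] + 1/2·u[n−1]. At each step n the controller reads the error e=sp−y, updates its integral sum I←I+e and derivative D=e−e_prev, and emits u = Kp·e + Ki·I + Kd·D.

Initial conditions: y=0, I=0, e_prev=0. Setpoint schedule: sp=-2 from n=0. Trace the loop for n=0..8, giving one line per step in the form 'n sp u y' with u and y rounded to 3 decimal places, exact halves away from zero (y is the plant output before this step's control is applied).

(exact arithmetic carried between steps; '≈' marks a value shown rounded to 6 d.p. or computed from one; I and e_prev carry over from the previous line; the table rounds u and y to 3 d.p., halves away from zero)
n=0: y=0, sp=-2, e=sp−y=-2; I=-2, D=e−e_prev=-2; u=1·(-2)+1·(-2)+1/2·(-2)=-5; next y=7/10·0+1/2·(-5)=-2.5
n=1: y=-2.5, sp=-2, e=sp−y=0.5; I=-1.5, D=e−e_prev=2.5; u=1·0.5+1·(-1.5)+1/2·2.5=0.25; next y=7/10·(-2.5)+1/2·0.25=-1.625
n=2: y=-1.625, sp=-2, e=sp−y=-0.375; I=-1.875, D=e−e_prev=-0.875; u=1·(-0.375)+1·(-1.875)+1/2·(-0.875)=-2.6875; next y=7/10·(-1.625)+1/2·(-2.6875)=-2.48125
n=3: y=-2.48125, sp=-2, e=sp−y=0.48125; I=-1.39375, D=e−e_prev=0.85625; u=1·0.48125+1·(-1.39375)+1/2·0.85625=-0.484375; next y=7/10·(-2.48125)+1/2·(-0.484375)≈-1.979063
n=4: y≈-1.979063, sp=-2, e=sp−y≈-0.020938; I≈-1.414688, D=e−e_prev≈-0.502188; u=1·(-0.020938)+1·(-1.414688)+1/2·(-0.502188)≈-1.686719; next y=7/10·(-1.979063)+1/2·(-1.686719)≈-2.228703
n=5: y≈-2.228703, sp=-2, e=sp−y≈0.228703; I≈-1.185984, D=e−e_prev≈0.249641; u=1·0.228703+1·(-1.185984)+1/2·0.249641≈-0.832461; next y=7/10·(-2.228703)+1/2·(-0.832461)≈-1.976323
n=6: y≈-1.976323, sp=-2, e=sp−y≈-0.023677; I≈-1.209662, D=e−e_prev≈-0.252380; u=1·(-0.023677)+1·(-1.209662)+1/2·(-0.252380)≈-1.359529; next y=7/10·(-1.976323)+1/2·(-1.359529)≈-2.063191
n=7: y≈-2.063191, sp=-2, e=sp−y≈0.063191; I≈-1.146471, D=e−e_prev≈0.086868; u=1·0.063191+1·(-1.146471)+1/2·0.086868≈-1.039847; next y=7/10·(-2.063191)+1/2·(-1.039847)≈-1.964157
n=8: y≈-1.964157, sp=-2, e=sp−y≈-0.035843; I≈-1.182314, D=e−e_prev≈-0.099034; u=1·(-0.035843)+1·(-1.182314)+1/2·(-0.099034)≈-1.267675; next y=7/10·(-1.964157)+1/2·(-1.267675)≈-2.008747

0 -2 -5.000 0.000
1 -2 0.250 -2.500
2 -2 -2.688 -1.625
3 -2 -0.484 -2.481
4 -2 -1.687 -1.979
5 -2 -0.832 -2.229
6 -2 -1.360 -1.976
7 -2 -1.040 -2.063
8 -2 -1.268 -1.964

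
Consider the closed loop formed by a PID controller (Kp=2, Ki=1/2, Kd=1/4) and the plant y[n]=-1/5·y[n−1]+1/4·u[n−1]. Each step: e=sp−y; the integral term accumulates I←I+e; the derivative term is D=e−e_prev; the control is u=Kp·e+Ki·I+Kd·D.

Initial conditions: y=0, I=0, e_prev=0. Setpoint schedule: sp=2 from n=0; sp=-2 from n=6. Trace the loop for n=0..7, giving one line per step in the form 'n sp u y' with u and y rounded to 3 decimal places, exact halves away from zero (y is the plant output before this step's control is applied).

0 2 5.500 0.000
1 2 2.219 1.375
2 2 5.887 0.280
3 2 3.349 1.416
4 2 6.295 0.554
5 2 4.303 1.463
6 -2 -4.332 0.783
7 -2 0.669 -1.240

(exact arithmetic carried between steps; '≈' marks a value shown rounded to 6 d.p. or computed from one; I and e_prev carry over from the previous line; the table rounds u and y to 3 d.p., halves away from zero)
n=0: y=0, sp=2, e=sp−y=2; I=2, D=e−e_prev=2; u=2·2+1/2·2+1/4·2=5.5; next y=-1/5·0+1/4·5.5=1.375
n=1: y=1.375, sp=2, e=sp−y=0.625; I=2.625, D=e−e_prev=-1.375; u=2·0.625+1/2·2.625+1/4·(-1.375)=2.21875; next y=-1/5·1.375+1/4·2.21875≈0.279688
n=2: y≈0.279688, sp=2, e=sp−y≈1.720313; I≈4.345313, D=e−e_prev≈1.095313; u=2·1.720313+1/2·4.345313+1/4·1.095313≈5.887109; next y=-1/5·0.279688+1/4·5.887109≈1.415840
n=3: y≈1.415840, sp=2, e=sp−y≈0.584160; I≈4.929473, D=e−e_prev≈-1.136152; u=2·0.584160+1/2·4.929473+1/4·(-1.136152)≈3.349019; next y=-1/5·1.415840+1/4·3.349019≈0.554087
n=4: y≈0.554087, sp=2, e=sp−y≈1.445913; I≈6.375386, D=e−e_prev≈0.861753; u=2·1.445913+1/2·6.375386+1/4·0.861753≈6.294958; next y=-1/5·0.554087+1/4·6.294958≈1.462922
n=5: y≈1.462922, sp=2, e=sp−y≈0.537078; I≈6.912464, D=e−e_prev≈-0.908835; u=2·0.537078+1/2·6.912464+1/4·(-0.908835)≈4.303179; next y=-1/5·1.462922+1/4·4.303179≈0.783210
n=6: y≈0.783210, sp=-2, e=sp−y≈-2.783210; I≈4.129254, D=e−e_prev≈-3.320288; u=2·(-2.783210)+1/2·4.129254+1/4·(-3.320288)≈-4.331866; next y=-1/5·0.783210+1/4·(-4.331866)≈-1.239608
n=7: y≈-1.239608, sp=-2, e=sp−y≈-0.760392; I≈3.368862, D=e−e_prev≈2.022819; u=2·(-0.760392)+1/2·3.368862+1/4·2.022819≈0.669353; next y=-1/5·(-1.239608)+1/4·0.669353≈0.415260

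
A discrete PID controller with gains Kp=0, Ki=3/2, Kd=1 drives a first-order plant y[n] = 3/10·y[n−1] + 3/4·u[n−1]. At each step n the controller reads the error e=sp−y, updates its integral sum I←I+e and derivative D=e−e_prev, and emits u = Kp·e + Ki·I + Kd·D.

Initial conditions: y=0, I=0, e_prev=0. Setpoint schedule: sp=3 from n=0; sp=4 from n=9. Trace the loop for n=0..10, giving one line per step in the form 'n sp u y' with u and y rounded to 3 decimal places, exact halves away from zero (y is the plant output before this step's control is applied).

(exact arithmetic carried between steps; '≈' marks a value shown rounded to 6 d.p. or computed from one; I and e_prev carry over from the previous line; the table rounds u and y to 3 d.p., halves away from zero)
n=0: y=0, sp=3, e=sp−y=3; I=3, D=e−e_prev=3; u=0·3+3/2·3+1·3=7.5; next y=3/10·0+3/4·7.5=5.625
n=1: y=5.625, sp=3, e=sp−y=-2.625; I=0.375, D=e−e_prev=-5.625; u=0·(-2.625)+3/2·0.375+1·(-5.625)=-5.0625; next y=3/10·5.625+3/4·(-5.0625)=-2.109375
n=2: y=-2.109375, sp=3, e=sp−y=5.109375; I=5.484375, D=e−e_prev=7.734375; u=0·5.109375+3/2·5.484375+1·7.734375≈15.960938; next y=3/10·(-2.109375)+3/4·15.960938≈11.337891
n=3: y≈11.337891, sp=3, e=sp−y≈-8.337891; I≈-2.853516, D=e−e_prev≈-13.447266; u=0·(-8.337891)+3/2·(-2.853516)+1·(-13.447266)≈-17.727539; next y=3/10·11.337891+3/4·(-17.727539)≈-9.894287
n=4: y≈-9.894287, sp=3, e=sp−y≈12.894287; I≈10.040771, D=e−e_prev≈21.232178; u=0·12.894287+3/2·10.040771+1·21.232178≈36.293335; next y=3/10·(-9.894287)+3/4·36.293335≈24.251715
n=5: y≈24.251715, sp=3, e=sp−y≈-21.251715; I≈-11.210944, D=e−e_prev≈-34.146002; u=0·(-21.251715)+3/2·(-11.210944)+1·(-34.146002)≈-50.962418; next y=3/10·24.251715+3/4·(-50.962418)≈-30.946299
n=6: y≈-30.946299, sp=3, e=sp−y≈33.946299; I≈22.735355, D=e−e_prev≈55.198014; u=0·33.946299+3/2·22.735355+1·55.198014≈89.301046; next y=3/10·(-30.946299)+3/4·89.301046≈57.691895
n=7: y≈57.691895, sp=3, e=sp−y≈-54.691895; I≈-31.956540, D=e−e_prev≈-88.638194; u=0·(-54.691895)+3/2·(-31.956540)+1·(-88.638194)≈-136.573004; next y=3/10·57.691895+3/4·(-136.573004)≈-85.122184
n=8: y≈-85.122184, sp=3, e=sp−y≈88.122184; I≈56.165644, D=e−e_prev≈142.814080; u=0·88.122184+3/2·56.165644+1·142.814080≈227.062546; next y=3/10·(-85.122184)+3/4·227.062546≈144.760254
n=9: y≈144.760254, sp=4, e=sp−y≈-140.760254; I≈-84.594610, D=e−e_prev≈-228.882439; u=0·(-140.760254)+3/2·(-84.594610)+1·(-228.882439)≈-355.774354; next y=3/10·144.760254+3/4·(-355.774354)≈-223.402689
n=10: y≈-223.402689, sp=4, e=sp−y≈227.402689; I≈142.808079, D=e−e_prev≈368.162943; u=0·227.402689+3/2·142.808079+1·368.162943≈582.375062; next y=3/10·(-223.402689)+3/4·582.375062≈369.760490

0 3 7.500 0.000
1 3 -5.063 5.625
2 3 15.961 -2.109
3 3 -17.728 11.338
4 3 36.293 -9.894
5 3 -50.962 24.252
6 3 89.301 -30.946
7 3 -136.573 57.692
8 3 227.063 -85.122
9 4 -355.774 144.760
10 4 582.375 -223.403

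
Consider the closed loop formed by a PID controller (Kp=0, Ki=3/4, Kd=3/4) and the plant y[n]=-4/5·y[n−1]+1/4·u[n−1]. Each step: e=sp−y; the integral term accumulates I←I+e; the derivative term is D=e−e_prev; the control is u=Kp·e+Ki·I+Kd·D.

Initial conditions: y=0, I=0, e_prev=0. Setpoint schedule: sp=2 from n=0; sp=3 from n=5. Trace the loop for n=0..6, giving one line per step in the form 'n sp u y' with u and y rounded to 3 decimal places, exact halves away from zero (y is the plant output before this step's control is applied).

(exact arithmetic carried between steps; '≈' marks a value shown rounded to 6 d.p. or computed from one; I and e_prev carry over from the previous line; the table rounds u and y to 3 d.p., halves away from zero)
n=0: y=0, sp=2, e=sp−y=2; I=2, D=e−e_prev=2; u=0·2+3/4·2+3/4·2=3; next y=-4/5·0+1/4·3=0.75
n=1: y=0.75, sp=2, e=sp−y=1.25; I=3.25, D=e−e_prev=-0.75; u=0·1.25+3/4·3.25+3/4·(-0.75)=1.875; next y=-4/5·0.75+1/4·1.875=-0.13125
n=2: y=-0.13125, sp=2, e=sp−y=2.13125; I=5.38125, D=e−e_prev=0.88125; u=0·2.13125+3/4·5.38125+3/4·0.88125=4.696875; next y=-4/5·(-0.13125)+1/4·4.696875≈1.279219
n=3: y≈1.279219, sp=2, e=sp−y≈0.720781; I≈6.102031, D=e−e_prev≈-1.410469; u=0·0.720781+3/4·6.102031+3/4·(-1.410469)≈3.518672; next y=-4/5·1.279219+1/4·3.518672≈-0.143707
n=4: y≈-0.143707, sp=2, e=sp−y≈2.143707; I≈8.245738, D=e−e_prev≈1.422926; u=0·2.143707+3/4·8.245738+3/4·1.422926≈7.251498; next y=-4/5·(-0.143707)+1/4·7.251498≈1.927840
n=5: y≈1.927840, sp=3, e=sp−y≈1.072160; I≈9.317898, D=e−e_prev≈-1.071547; u=0·1.072160+3/4·9.317898+3/4·(-1.071547)≈6.184763; next y=-4/5·1.927840+1/4·6.184763≈0.003919
n=6: y≈0.003919, sp=3, e=sp−y≈2.996081; I≈12.313979, D=e−e_prev≈1.923921; u=0·2.996081+3/4·12.313979+3/4·1.923921≈10.678426; next y=-4/5·0.003919+1/4·10.678426≈2.666471

0 2 3.000 0.000
1 2 1.875 0.750
2 2 4.697 -0.131
3 2 3.519 1.279
4 2 7.251 -0.144
5 3 6.185 1.928
6 3 10.678 0.004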